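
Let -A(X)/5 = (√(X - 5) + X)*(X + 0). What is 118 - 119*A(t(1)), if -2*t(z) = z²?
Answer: 1067/4 - 595*I*√22/4 ≈ 266.75 - 697.7*I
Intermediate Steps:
t(z) = -z²/2
A(X) = -5*X*(X + √(-5 + X)) (A(X) = -5*(√(X - 5) + X)*(X + 0) = -5*(√(-5 + X) + X)*X = -5*(X + √(-5 + X))*X = -5*X*(X + √(-5 + X)))
118 - 119*A(t(1)) = 118 - (-595)*(-½*1²)*(-½*1² + √(-5 - ½*1²)) = 118 - (-595)*(-½*1)*(-½*1 + √(-5 - ½*1)) = 118 - (-595)*(-1)*(-½ + √(-5 - ½))/2 = 118 - (-595)*(-1)*(-½ + √(-11/2))/2 = 118 - (-595)*(-1)*(-½ + I*√22/2)/2 = 118 - 119*(-5/4 + 5*I*√22/4) = 118 + (595/4 - 595*I*√22/4) = 1067/4 - 595*I*√22/4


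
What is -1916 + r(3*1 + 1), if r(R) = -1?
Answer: -1917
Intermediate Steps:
-1916 + r(3*1 + 1) = -1916 - 1 = -1917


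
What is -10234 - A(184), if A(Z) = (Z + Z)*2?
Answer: -10970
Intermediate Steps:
A(Z) = 4*Z (A(Z) = (2*Z)*2 = 4*Z)
-10234 - A(184) = -10234 - 4*184 = -10234 - 1*736 = -10234 - 736 = -10970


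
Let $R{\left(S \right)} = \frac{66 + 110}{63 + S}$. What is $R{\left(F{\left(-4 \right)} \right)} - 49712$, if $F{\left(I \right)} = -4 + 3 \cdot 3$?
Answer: $- \frac{845060}{17} \approx -49709.0$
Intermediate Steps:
$F{\left(I \right)} = 5$ ($F{\left(I \right)} = -4 + 9 = 5$)
$R{\left(S \right)} = \frac{176}{63 + S}$
$R{\left(F{\left(-4 \right)} \right)} - 49712 = \frac{176}{63 + 5} - 49712 = \frac{176}{68} - 49712 = 176 \cdot \frac{1}{68} - 49712 = \frac{44}{17} - 49712 = - \frac{845060}{17}$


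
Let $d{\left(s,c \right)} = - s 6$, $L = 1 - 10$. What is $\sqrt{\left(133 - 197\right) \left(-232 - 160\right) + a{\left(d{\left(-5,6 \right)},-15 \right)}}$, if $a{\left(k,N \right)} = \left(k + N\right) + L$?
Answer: $\sqrt{25094} \approx 158.41$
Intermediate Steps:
$L = -9$
$d{\left(s,c \right)} = - 6 s$
$a{\left(k,N \right)} = -9 + N + k$ ($a{\left(k,N \right)} = \left(k + N\right) - 9 = \left(N + k\right) - 9 = -9 + N + k$)
$\sqrt{\left(133 - 197\right) \left(-232 - 160\right) + a{\left(d{\left(-5,6 \right)},-15 \right)}} = \sqrt{\left(133 - 197\right) \left(-232 - 160\right) - -6} = \sqrt{\left(133 - 197\right) \left(-392\right) - -6} = \sqrt{\left(-64\right) \left(-392\right) + 6} = \sqrt{25088 + 6} = \sqrt{25094}$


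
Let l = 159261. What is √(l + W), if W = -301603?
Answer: I*√142342 ≈ 377.28*I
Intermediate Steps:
√(l + W) = √(159261 - 301603) = √(-142342) = I*√142342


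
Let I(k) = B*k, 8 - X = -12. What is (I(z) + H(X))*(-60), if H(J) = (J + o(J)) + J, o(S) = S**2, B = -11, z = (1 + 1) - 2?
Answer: -26400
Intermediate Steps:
X = 20 (X = 8 - 1*(-12) = 8 + 12 = 20)
z = 0 (z = 2 - 2 = 0)
I(k) = -11*k
H(J) = J**2 + 2*J (H(J) = (J + J**2) + J = J**2 + 2*J)
(I(z) + H(X))*(-60) = (-11*0 + 20*(2 + 20))*(-60) = (0 + 20*22)*(-60) = (0 + 440)*(-60) = 440*(-60) = -26400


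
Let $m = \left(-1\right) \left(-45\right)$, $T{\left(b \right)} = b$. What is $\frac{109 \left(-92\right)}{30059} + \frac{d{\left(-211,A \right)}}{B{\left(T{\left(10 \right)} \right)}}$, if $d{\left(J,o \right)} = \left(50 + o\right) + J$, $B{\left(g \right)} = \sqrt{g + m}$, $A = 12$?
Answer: $- \frac{10028}{30059} - \frac{149 \sqrt{55}}{55} \approx -20.425$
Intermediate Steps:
$m = 45$
$B{\left(g \right)} = \sqrt{45 + g}$ ($B{\left(g \right)} = \sqrt{g + 45} = \sqrt{45 + g}$)
$d{\left(J,o \right)} = 50 + J + o$
$\frac{109 \left(-92\right)}{30059} + \frac{d{\left(-211,A \right)}}{B{\left(T{\left(10 \right)} \right)}} = \frac{109 \left(-92\right)}{30059} + \frac{50 - 211 + 12}{\sqrt{45 + 10}} = \left(-10028\right) \frac{1}{30059} - \frac{149}{\sqrt{55}} = - \frac{10028}{30059} - 149 \frac{\sqrt{55}}{55} = - \frac{10028}{30059} - \frac{149 \sqrt{55}}{55}$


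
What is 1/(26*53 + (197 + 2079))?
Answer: 1/3654 ≈ 0.00027367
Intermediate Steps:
1/(26*53 + (197 + 2079)) = 1/(1378 + 2276) = 1/3654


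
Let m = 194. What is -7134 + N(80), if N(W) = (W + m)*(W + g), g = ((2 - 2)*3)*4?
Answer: 14786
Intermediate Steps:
g = 0 (g = (0*3)*4 = 0*4 = 0)
N(W) = W*(194 + W) (N(W) = (W + 194)*(W + 0) = (194 + W)*W = W*(194 + W))
-7134 + N(80) = -7134 + 80*(194 + 80) = -7134 + 80*274 = -7134 + 21920 = 14786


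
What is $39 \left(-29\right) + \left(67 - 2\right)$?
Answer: $-1066$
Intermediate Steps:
$39 \left(-29\right) + \left(67 - 2\right) = -1131 + \left(67 - 2\right) = -1131 + 65 = -1066$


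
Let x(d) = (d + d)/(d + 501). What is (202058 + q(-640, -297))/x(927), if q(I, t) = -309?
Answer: 48016262/309 ≈ 1.5539e+5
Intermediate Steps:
x(d) = 2*d/(501 + d) (x(d) = (2*d)/(501 + d) = 2*d/(501 + d))
(202058 + q(-640, -297))/x(927) = (202058 - 309)/((2*927/(501 + 927))) = 201749/((2*927/1428)) = 201749/((2*927*(1/1428))) = 201749/(309/238) = 201749*(238/309) = 48016262/309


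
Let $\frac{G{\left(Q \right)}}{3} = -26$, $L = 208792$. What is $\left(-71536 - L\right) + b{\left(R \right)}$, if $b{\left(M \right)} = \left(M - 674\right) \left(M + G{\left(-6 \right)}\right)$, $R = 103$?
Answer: $-294603$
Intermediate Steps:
$G{\left(Q \right)} = -78$ ($G{\left(Q \right)} = 3 \left(-26\right) = -78$)
$b{\left(M \right)} = \left(-674 + M\right) \left(-78 + M\right)$ ($b{\left(M \right)} = \left(M - 674\right) \left(M - 78\right) = \left(-674 + M\right) \left(-78 + M\right)$)
$\left(-71536 - L\right) + b{\left(R \right)} = \left(-71536 - 208792\right) + \left(52572 + 103^{2} - 77456\right) = \left(-71536 - 208792\right) + \left(52572 + 10609 - 77456\right) = -280328 - 14275 = -294603$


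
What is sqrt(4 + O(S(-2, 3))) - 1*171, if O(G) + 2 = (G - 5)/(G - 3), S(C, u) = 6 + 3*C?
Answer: -171 + sqrt(33)/3 ≈ -169.09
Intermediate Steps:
O(G) = -2 + (-5 + G)/(-3 + G) (O(G) = -2 + (G - 5)/(G - 3) = -2 + (-5 + G)/(-3 + G))
sqrt(4 + O(S(-2, 3))) - 1*171 = sqrt(4 + (1 - (6 + 3*(-2)))/(-3 + (6 + 3*(-2)))) - 1*171 = sqrt(4 + (1 - (6 - 6))/(-3 + (6 - 6))) - 171 = sqrt(4 + (1 - 1*0)/(-3 + 0)) - 171 = sqrt(4 + (1 + 0)/(-3)) - 171 = sqrt(4 - 1/3*1) - 171 = sqrt(4 - 1/3) - 171 = sqrt(11/3) - 171 = sqrt(33)/3 - 171 = -171 + sqrt(33)/3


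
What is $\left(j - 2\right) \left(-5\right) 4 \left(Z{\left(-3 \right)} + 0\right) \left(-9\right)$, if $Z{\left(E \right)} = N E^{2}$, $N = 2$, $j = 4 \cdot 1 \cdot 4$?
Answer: $45360$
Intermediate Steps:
$j = 16$ ($j = 4 \cdot 4 = 16$)
$Z{\left(E \right)} = 2 E^{2}$
$\left(j - 2\right) \left(-5\right) 4 \left(Z{\left(-3 \right)} + 0\right) \left(-9\right) = \left(16 - 2\right) \left(-5\right) 4 \left(2 \left(-3\right)^{2} + 0\right) \left(-9\right) = 14 \left(-5\right) 4 \left(2 \cdot 9 + 0\right) \left(-9\right) = - 70 \cdot 4 \left(18 + 0\right) \left(-9\right) = - 70 \cdot 4 \cdot 18 \left(-9\right) = \left(-70\right) 72 \left(-9\right) = \left(-5040\right) \left(-9\right) = 45360$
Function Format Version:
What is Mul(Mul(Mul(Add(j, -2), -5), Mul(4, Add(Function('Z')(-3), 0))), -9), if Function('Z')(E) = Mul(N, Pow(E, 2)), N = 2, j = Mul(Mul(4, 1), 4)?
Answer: 45360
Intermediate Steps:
j = 16 (j = Mul(4, 4) = 16)
Function('Z')(E) = Mul(2, Pow(E, 2))
Mul(Mul(Mul(Add(j, -2), -5), Mul(4, Add(Function('Z')(-3), 0))), -9) = Mul(Mul(Mul(Add(16, -2), -5), Mul(4, Add(Mul(2, Pow(-3, 2)), 0))), -9) = Mul(Mul(Mul(14, -5), Mul(4, Add(Mul(2, 9), 0))), -9) = Mul(Mul(-70, Mul(4, Add(18, 0))), -9) = Mul(Mul(-70, Mul(4, 18)), -9) = Mul(Mul(-70, 72), -9) = Mul(-5040, -9) = 45360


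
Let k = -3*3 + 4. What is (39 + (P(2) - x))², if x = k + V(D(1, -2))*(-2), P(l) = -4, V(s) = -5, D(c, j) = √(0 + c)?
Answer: 900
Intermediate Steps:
D(c, j) = √c
k = -5 (k = -9 + 4 = -5)
x = 5 (x = -5 - 5*(-2) = -5 + 10 = 5)
(39 + (P(2) - x))² = (39 + (-4 - 1*5))² = (39 + (-4 - 5))² = (39 - 9)² = 30² = 900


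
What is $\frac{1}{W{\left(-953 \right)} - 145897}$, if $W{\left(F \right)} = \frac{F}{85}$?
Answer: $- \frac{85}{12402198} \approx -6.8536 \cdot 10^{-6}$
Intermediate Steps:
$W{\left(F \right)} = \frac{F}{85}$ ($W{\left(F \right)} = F \frac{1}{85} = \frac{F}{85}$)
$\frac{1}{W{\left(-953 \right)} - 145897} = \frac{1}{\frac{1}{85} \left(-953\right) - 145897} = \frac{1}{- \frac{953}{85} - 145897} = \frac{1}{- \frac{12402198}{85}} = - \frac{85}{12402198}$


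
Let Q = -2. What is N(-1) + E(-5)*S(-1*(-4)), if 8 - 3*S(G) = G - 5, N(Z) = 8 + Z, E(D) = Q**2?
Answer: 19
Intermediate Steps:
E(D) = 4 (E(D) = (-2)**2 = 4)
S(G) = 13/3 - G/3 (S(G) = 8/3 - (G - 5)/3 = 8/3 - (-5 + G)/3 = 8/3 + (5/3 - G/3) = 13/3 - G/3)
N(-1) + E(-5)*S(-1*(-4)) = (8 - 1) + 4*(13/3 - (-1)*(-4)/3) = 7 + 4*(13/3 - 1/3*4) = 7 + 4*(13/3 - 4/3) = 7 + 4*3 = 7 + 12 = 19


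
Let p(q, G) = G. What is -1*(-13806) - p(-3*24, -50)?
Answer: 13856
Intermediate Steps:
-1*(-13806) - p(-3*24, -50) = -1*(-13806) - 1*(-50) = 13806 + 50 = 13856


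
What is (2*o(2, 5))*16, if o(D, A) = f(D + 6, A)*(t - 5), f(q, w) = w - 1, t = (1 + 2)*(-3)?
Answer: -1792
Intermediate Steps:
t = -9 (t = 3*(-3) = -9)
f(q, w) = -1 + w
o(D, A) = 14 - 14*A (o(D, A) = (-1 + A)*(-9 - 5) = (-1 + A)*(-14) = 14 - 14*A)
(2*o(2, 5))*16 = (2*(14 - 14*5))*16 = (2*(14 - 70))*16 = (2*(-56))*16 = -112*16 = -1792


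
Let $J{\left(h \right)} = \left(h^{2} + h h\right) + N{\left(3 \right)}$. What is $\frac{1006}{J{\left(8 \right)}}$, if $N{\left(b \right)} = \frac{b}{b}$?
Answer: $\frac{1006}{129} \approx 7.7984$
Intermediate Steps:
$N{\left(b \right)} = 1$
$J{\left(h \right)} = 1 + 2 h^{2}$ ($J{\left(h \right)} = \left(h^{2} + h h\right) + 1 = \left(h^{2} + h^{2}\right) + 1 = 2 h^{2} + 1 = 1 + 2 h^{2}$)
$\frac{1006}{J{\left(8 \right)}} = \frac{1006}{1 + 2 \cdot 8^{2}} = \frac{1006}{1 + 2 \cdot 64} = \frac{1006}{1 + 128} = \frac{1006}{129}$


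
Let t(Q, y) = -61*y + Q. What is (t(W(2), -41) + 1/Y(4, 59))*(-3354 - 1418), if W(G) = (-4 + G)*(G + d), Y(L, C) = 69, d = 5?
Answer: -818894288/69 ≈ -1.1868e+7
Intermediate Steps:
W(G) = (-4 + G)*(5 + G) (W(G) = (-4 + G)*(G + 5) = (-4 + G)*(5 + G))
t(Q, y) = Q - 61*y
(t(W(2), -41) + 1/Y(4, 59))*(-3354 - 1418) = (((-20 + 2 + 2²) - 61*(-41)) + 1/69)*(-3354 - 1418) = (((-20 + 2 + 4) + 2501) + 1/69)*(-4772) = ((-14 + 2501) + 1/69)*(-4772) = (2487 + 1/69)*(-4772) = (171604/69)*(-4772) = -818894288/69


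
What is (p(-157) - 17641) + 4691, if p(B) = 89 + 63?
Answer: -12798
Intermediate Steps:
p(B) = 152
(p(-157) - 17641) + 4691 = (152 - 17641) + 4691 = -17489 + 4691 = -12798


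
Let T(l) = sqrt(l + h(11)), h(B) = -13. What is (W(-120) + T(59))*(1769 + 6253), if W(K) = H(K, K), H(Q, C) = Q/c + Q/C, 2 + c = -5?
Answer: 145542 + 8022*sqrt(46) ≈ 1.9995e+5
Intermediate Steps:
c = -7 (c = -2 - 5 = -7)
H(Q, C) = -Q/7 + Q/C (H(Q, C) = Q/(-7) + Q/C = Q*(-1/7) + Q/C = -Q/7 + Q/C)
W(K) = 1 - K/7 (W(K) = -K/7 + K/K = -K/7 + 1 = 1 - K/7)
T(l) = sqrt(-13 + l) (T(l) = sqrt(l - 13) = sqrt(-13 + l))
(W(-120) + T(59))*(1769 + 6253) = ((1 - 1/7*(-120)) + sqrt(-13 + 59))*(1769 + 6253) = ((1 + 120/7) + sqrt(46))*8022 = (127/7 + sqrt(46))*8022 = 145542 + 8022*sqrt(46)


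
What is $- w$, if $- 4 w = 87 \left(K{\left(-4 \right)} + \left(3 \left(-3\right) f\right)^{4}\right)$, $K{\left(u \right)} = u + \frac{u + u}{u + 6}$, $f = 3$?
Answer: $\frac{46234671}{4} \approx 1.1559 \cdot 10^{7}$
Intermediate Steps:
$K{\left(u \right)} = u + \frac{2 u}{6 + u}$
$w = - \frac{46234671}{4}$ ($w = - \frac{87 \left(- \frac{4 \left(8 - 4\right)}{6 - 4} + \left(3 \left(-3\right) 3\right)^{4}\right)}{4} = - \frac{87 \left(\left(-4\right) \frac{1}{2} \cdot 4 + \left(\left(-9\right) 3\right)^{4}\right)}{4} = - \frac{87 \left(\left(-4\right) \frac{1}{2} \cdot 4 + \left(-27\right)^{4}\right)}{4} = - \frac{87 \left(-8 + 531441\right)}{4} = - \frac{87 \cdot 531433}{4} = \left(- \frac{1}{4}\right) 46234671 = - \frac{46234671}{4} \approx -1.1559 \cdot 10^{7}$)
$- w = \left(-1\right) \left(- \frac{46234671}{4}\right) = \frac{46234671}{4}$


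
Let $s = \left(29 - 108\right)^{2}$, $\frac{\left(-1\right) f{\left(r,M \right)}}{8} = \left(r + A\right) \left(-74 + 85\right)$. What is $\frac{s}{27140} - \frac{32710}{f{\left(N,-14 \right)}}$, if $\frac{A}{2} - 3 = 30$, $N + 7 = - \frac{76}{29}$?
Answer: $\frac{166516798}{24405645} \approx 6.8229$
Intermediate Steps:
$N = - \frac{279}{29}$ ($N = -7 - \frac{76}{29} = - \frac{279}{29} \approx -9.6207$)
$A = 66$ ($A = 6 + 2 \cdot 30 = 6 + 60 = 66$)
$f{\left(r,M \right)} = -5808 - 88 r$ ($f{\left(r,M \right)} = - 8 \left(r + 66\right) \left(-74 + 85\right) = - 8 \left(66 + r\right) 11 = - 8 \left(726 + 11 r\right) = -5808 - 88 r$)
$s = 6241$ ($s = \left(-79\right)^{2} = 6241$)
$\frac{s}{27140} - \frac{32710}{f{\left(N,-14 \right)}} = \frac{6241}{27140} - \frac{32710}{-5808 - - \frac{24552}{29}} = 6241 \cdot \frac{1}{27140} - \frac{32710}{-5808 + \frac{24552}{29}} = \frac{6241}{27140} - \frac{32710}{- \frac{143880}{29}} = \frac{6241}{27140} - - \frac{94859}{14388} = \frac{6241}{27140} + \frac{94859}{14388} = \frac{166516798}{24405645}$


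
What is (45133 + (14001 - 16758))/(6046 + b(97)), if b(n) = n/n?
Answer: 42376/6047 ≈ 7.0078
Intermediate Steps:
b(n) = 1
(45133 + (14001 - 16758))/(6046 + b(97)) = (45133 + (14001 - 16758))/(6046 + 1) = (45133 - 2757)/6047 = 42376*(1/6047) = 42376/6047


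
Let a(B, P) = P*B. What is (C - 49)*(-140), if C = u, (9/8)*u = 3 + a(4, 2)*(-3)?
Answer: 28420/3 ≈ 9473.3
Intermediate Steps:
a(B, P) = B*P
u = -56/3 (u = 8*(3 + (4*2)*(-3))/9 = 8*(3 + 8*(-3))/9 = 8*(3 - 24)/9 = (8/9)*(-21) = -56/3 ≈ -18.667)
C = -56/3 ≈ -18.667
(C - 49)*(-140) = (-56/3 - 49)*(-140) = -203/3*(-140) = 28420/3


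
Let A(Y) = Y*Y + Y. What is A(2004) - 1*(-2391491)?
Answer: 6409511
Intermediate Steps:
A(Y) = Y + Y² (A(Y) = Y² + Y = Y + Y²)
A(2004) - 1*(-2391491) = 2004*(1 + 2004) - 1*(-2391491) = 2004*2005 + 2391491 = 4018020 + 2391491 = 6409511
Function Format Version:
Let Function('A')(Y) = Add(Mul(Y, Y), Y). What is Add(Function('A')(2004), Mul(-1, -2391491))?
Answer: 6409511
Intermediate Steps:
Function('A')(Y) = Add(Y, Pow(Y, 2)) (Function('A')(Y) = Add(Pow(Y, 2), Y) = Add(Y, Pow(Y, 2)))
Add(Function('A')(2004), Mul(-1, -2391491)) = Add(Mul(2004, Add(1, 2004)), Mul(-1, -2391491)) = Add(Mul(2004, 2005), 2391491) = Add(4018020, 2391491) = 6409511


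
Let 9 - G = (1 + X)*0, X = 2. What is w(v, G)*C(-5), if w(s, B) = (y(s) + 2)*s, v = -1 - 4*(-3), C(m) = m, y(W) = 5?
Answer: -385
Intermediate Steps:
G = 9 (G = 9 - (1 + 2)*0 = 9 - 3*0 = 9 - 1*0 = 9 + 0 = 9)
v = 11 (v = -1 + 12 = 11)
w(s, B) = 7*s (w(s, B) = (5 + 2)*s = 7*s)
w(v, G)*C(-5) = (7*11)*(-5) = 77*(-5) = -385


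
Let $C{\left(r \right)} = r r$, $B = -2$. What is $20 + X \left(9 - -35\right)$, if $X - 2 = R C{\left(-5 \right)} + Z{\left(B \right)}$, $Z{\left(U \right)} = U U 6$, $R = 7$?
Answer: $8864$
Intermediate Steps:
$C{\left(r \right)} = r^{2}$
$Z{\left(U \right)} = 6 U^{2}$ ($Z{\left(U \right)} = U^{2} \cdot 6 = 6 U^{2}$)
$X = 201$ ($X = 2 + \left(7 \left(-5\right)^{2} + 6 \left(-2\right)^{2}\right) = 2 + \left(7 \cdot 25 + 6 \cdot 4\right) = 2 + \left(175 + 24\right) = 2 + 199 = 201$)
$20 + X \left(9 - -35\right) = 20 + 201 \left(9 - -35\right) = 20 + 201 \left(9 + 35\right) = 20 + 201 \cdot 44 = 20 + 8844 = 8864$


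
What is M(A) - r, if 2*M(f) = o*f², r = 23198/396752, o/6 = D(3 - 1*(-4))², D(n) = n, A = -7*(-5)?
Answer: 35722546601/198376 ≈ 1.8008e+5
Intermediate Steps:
A = 35
o = 294 (o = 6*(3 - 1*(-4))² = 6*(3 + 4)² = 6*7² = 6*49 = 294)
r = 11599/198376 (r = 23198*(1/396752) = 11599/198376 ≈ 0.058470)
M(f) = 147*f² (M(f) = (294*f²)/2 = 147*f²)
M(A) - r = 147*35² - 1*11599/198376 = 147*1225 - 11599/198376 = 180075 - 11599/198376 = 35722546601/198376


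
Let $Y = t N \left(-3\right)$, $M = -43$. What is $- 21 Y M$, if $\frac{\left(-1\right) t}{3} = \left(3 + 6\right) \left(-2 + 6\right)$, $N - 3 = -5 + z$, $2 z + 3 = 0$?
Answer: $-1024002$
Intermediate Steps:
$z = - \frac{3}{2}$ ($z = - \frac{3}{2} + \frac{1}{2} \cdot 0 = - \frac{3}{2} + 0 = - \frac{3}{2} \approx -1.5$)
$N = - \frac{7}{2}$ ($N = 3 - \frac{13}{2} = - \frac{7}{2} \approx -3.5$)
$t = -108$ ($t = - 3 \left(3 + 6\right) \left(-2 + 6\right) = - 3 \cdot 9 \cdot 4 = \left(-3\right) 36 = -108$)
$Y = -1134$ ($Y = \left(-108\right) \left(- \frac{7}{2}\right) \left(-3\right) = 378 \left(-3\right) = -1134$)
$- 21 Y M = \left(-21\right) \left(-1134\right) \left(-43\right) = 23814 \left(-43\right) = -1024002$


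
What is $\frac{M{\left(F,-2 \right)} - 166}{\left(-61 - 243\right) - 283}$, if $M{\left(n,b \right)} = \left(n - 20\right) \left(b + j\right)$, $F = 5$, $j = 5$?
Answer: $\frac{211}{587} \approx 0.35945$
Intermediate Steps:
$M{\left(n,b \right)} = \left(-20 + n\right) \left(5 + b\right)$ ($M{\left(n,b \right)} = \left(n - 20\right) \left(b + 5\right) = \left(-20 + n\right) \left(5 + b\right)$)
$\frac{M{\left(F,-2 \right)} - 166}{\left(-61 - 243\right) - 283} = \frac{\left(-100 - -40 + 5 \cdot 5 - 10\right) - 166}{\left(-61 - 243\right) - 283} = \frac{\left(-100 + 40 + 25 - 10\right) - 166}{-304 - 283} = \frac{-45 - 166}{-587} = \left(-211\right) \left(- \frac{1}{587}\right) = \frac{211}{587}$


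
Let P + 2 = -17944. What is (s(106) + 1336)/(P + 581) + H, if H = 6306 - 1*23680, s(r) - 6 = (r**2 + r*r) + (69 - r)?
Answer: -301723287/17365 ≈ -17375.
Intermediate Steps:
P = -17946 (P = -2 - 17944 = -17946)
s(r) = 75 - r + 2*r**2 (s(r) = 6 + ((r**2 + r*r) + (69 - r)) = 6 + ((r**2 + r**2) + (69 - r)) = 6 + (2*r**2 + (69 - r)) = 6 + (69 - r + 2*r**2) = 75 - r + 2*r**2)
H = -17374 (H = 6306 - 23680 = -17374)
(s(106) + 1336)/(P + 581) + H = ((75 - 1*106 + 2*106**2) + 1336)/(-17946 + 581) - 17374 = ((75 - 106 + 2*11236) + 1336)/(-17365) - 17374 = ((75 - 106 + 22472) + 1336)*(-1/17365) - 17374 = (22441 + 1336)*(-1/17365) - 17374 = 23777*(-1/17365) - 17374 = -23777/17365 - 17374 = -301723287/17365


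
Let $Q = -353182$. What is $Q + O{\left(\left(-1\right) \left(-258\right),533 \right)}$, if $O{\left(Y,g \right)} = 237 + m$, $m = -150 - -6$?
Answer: $-353089$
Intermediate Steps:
$m = -144$ ($m = -150 + 6 = -144$)
$O{\left(Y,g \right)} = 93$ ($O{\left(Y,g \right)} = 237 - 144 = 93$)
$Q + O{\left(\left(-1\right) \left(-258\right),533 \right)} = -353182 + 93 = -353089$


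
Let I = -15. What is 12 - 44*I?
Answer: 672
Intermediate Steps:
12 - 44*I = 12 - 44*(-15) = 12 + 660 = 672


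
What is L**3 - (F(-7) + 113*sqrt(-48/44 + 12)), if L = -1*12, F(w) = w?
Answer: -1721 - 226*sqrt(330)/11 ≈ -2094.2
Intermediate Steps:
L = -12
L**3 - (F(-7) + 113*sqrt(-48/44 + 12)) = (-12)**3 - (-7 + 113*sqrt(-48/44 + 12)) = -1728 - (-7 + 113*sqrt(-48*1/44 + 12)) = -1728 - (-7 + 113*sqrt(-12/11 + 12)) = -1728 - (-7 + 113*sqrt(120/11)) = -1728 - (-7 + 113*(2*sqrt(330)/11)) = -1728 - (-7 + 226*sqrt(330)/11) = -1728 + (7 - 226*sqrt(330)/11) = -1721 - 226*sqrt(330)/11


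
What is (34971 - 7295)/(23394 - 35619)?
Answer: -27676/12225 ≈ -2.2639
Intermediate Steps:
(34971 - 7295)/(23394 - 35619) = 27676/(-12225) = 27676*(-1/12225) = -27676/12225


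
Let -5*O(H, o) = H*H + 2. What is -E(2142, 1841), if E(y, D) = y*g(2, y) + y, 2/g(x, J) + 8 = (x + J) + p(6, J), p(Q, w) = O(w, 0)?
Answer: -4902476796/2288743 ≈ -2142.0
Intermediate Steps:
O(H, o) = -⅖ - H²/5 (O(H, o) = -(H*H + 2)/5 = -(H² + 2)/5 = -(2 + H²)/5 = -⅖ - H²/5)
p(Q, w) = -⅖ - w²/5
g(x, J) = 2/(-42/5 + J + x - J²/5) (g(x, J) = 2/(-8 + ((x + J) + (-⅖ - J²/5))) = 2/(-8 + ((J + x) + (-⅖ - J²/5))) = 2/(-8 + (-⅖ + J + x - J²/5)) = 2/(-42/5 + J + x - J²/5))
E(y, D) = y + 10*y/(-32 - y² + 5*y) (E(y, D) = y*(10/(-42 - y² + 5*y + 5*2)) + y = y*(10/(-42 - y² + 5*y + 10)) + y = y*(10/(-32 - y² + 5*y)) + y = 10*y/(-32 - y² + 5*y) + y = y + 10*y/(-32 - y² + 5*y))
-E(2142, 1841) = -2142*(22 + 2142² - 5*2142)/(32 + 2142² - 5*2142) = -2142*(22 + 4588164 - 10710)/(32 + 4588164 - 10710) = -2142*4577476/4577486 = -1*4902476796/2288743 = -4902476796/2288743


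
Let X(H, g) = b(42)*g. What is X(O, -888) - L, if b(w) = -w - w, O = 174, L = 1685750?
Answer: -1611158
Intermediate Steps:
b(w) = -2*w
X(H, g) = -84*g (X(H, g) = (-2*42)*g = -84*g)
X(O, -888) - L = -84*(-888) - 1*1685750 = 74592 - 1685750 = -1611158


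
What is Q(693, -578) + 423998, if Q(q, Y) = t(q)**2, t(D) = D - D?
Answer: 423998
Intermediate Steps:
t(D) = 0
Q(q, Y) = 0 (Q(q, Y) = 0**2 = 0)
Q(693, -578) + 423998 = 0 + 423998 = 423998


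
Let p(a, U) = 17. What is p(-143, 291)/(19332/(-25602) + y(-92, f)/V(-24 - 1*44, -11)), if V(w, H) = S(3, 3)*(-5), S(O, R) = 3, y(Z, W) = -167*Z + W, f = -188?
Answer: -1088085/64804322 ≈ -0.016790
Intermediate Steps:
y(Z, W) = W - 167*Z
V(w, H) = -15 (V(w, H) = 3*(-5) = -15)
p(-143, 291)/(19332/(-25602) + y(-92, f)/V(-24 - 1*44, -11)) = 17/(19332/(-25602) + (-188 - 167*(-92))/(-15)) = 17/(19332*(-1/25602) + (-188 + 15364)*(-1/15)) = 17/(-3222/4267 + 15176*(-1/15)) = 17/(-3222/4267 - 15176/15) = 17/(-64804322/64005) = 17*(-64005/64804322) = -1088085/64804322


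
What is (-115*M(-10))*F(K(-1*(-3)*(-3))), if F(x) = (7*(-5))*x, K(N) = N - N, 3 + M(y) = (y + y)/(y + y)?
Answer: 0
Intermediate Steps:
M(y) = -2 (M(y) = -3 + (y + y)/(y + y) = -3 + (2*y)/((2*y)) = -3 + (2*y)*(1/(2*y)) = -3 + 1 = -2)
K(N) = 0
F(x) = -35*x
(-115*M(-10))*F(K(-1*(-3)*(-3))) = (-115*(-2))*(-35*0) = 230*0 = 0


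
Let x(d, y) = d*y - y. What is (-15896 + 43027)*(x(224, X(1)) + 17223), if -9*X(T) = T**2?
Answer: 4199444704/9 ≈ 4.6661e+8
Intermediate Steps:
X(T) = -T**2/9
x(d, y) = -y + d*y
(-15896 + 43027)*(x(224, X(1)) + 17223) = (-15896 + 43027)*((-1/9*1**2)*(-1 + 224) + 17223) = 27131*(-1/9*1*223 + 17223) = 27131*(-1/9*223 + 17223) = 27131*(-223/9 + 17223) = 27131*(154784/9) = 4199444704/9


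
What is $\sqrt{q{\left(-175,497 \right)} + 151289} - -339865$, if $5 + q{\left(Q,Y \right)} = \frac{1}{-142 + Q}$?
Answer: $339865 + \frac{\sqrt{15202377559}}{317} \approx 3.4025 \cdot 10^{5}$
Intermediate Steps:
$q{\left(Q,Y \right)} = -5 + \frac{1}{-142 + Q}$
$\sqrt{q{\left(-175,497 \right)} + 151289} - -339865 = \sqrt{\frac{711 - -875}{-142 - 175} + 151289} - -339865 = \sqrt{\frac{711 + 875}{-317} + 151289} + 339865 = \sqrt{\left(- \frac{1}{317}\right) 1586 + 151289} + 339865 = \sqrt{- \frac{1586}{317} + 151289} + 339865 = \sqrt{\frac{47957027}{317}} + 339865 = \frac{\sqrt{15202377559}}{317} + 339865 = 339865 + \frac{\sqrt{15202377559}}{317}$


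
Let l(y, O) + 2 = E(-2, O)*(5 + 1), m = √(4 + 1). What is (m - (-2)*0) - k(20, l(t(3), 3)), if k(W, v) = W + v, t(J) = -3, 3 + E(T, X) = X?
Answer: -18 + √5 ≈ -15.764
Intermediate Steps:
E(T, X) = -3 + X
m = √5 ≈ 2.2361
l(y, O) = -20 + 6*O (l(y, O) = -2 + (-3 + O)*(5 + 1) = -2 + (-3 + O)*6 = -2 + (-18 + 6*O) = -20 + 6*O)
(m - (-2)*0) - k(20, l(t(3), 3)) = (√5 - (-2)*0) - (20 + (-20 + 6*3)) = (√5 - 2*0) - (20 + (-20 + 18)) = (√5 + 0) - (20 - 2) = √5 - 1*18 = √5 - 18 = -18 + √5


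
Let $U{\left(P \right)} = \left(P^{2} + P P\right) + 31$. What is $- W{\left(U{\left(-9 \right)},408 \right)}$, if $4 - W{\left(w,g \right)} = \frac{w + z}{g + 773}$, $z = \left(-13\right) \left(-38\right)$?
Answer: $- \frac{4037}{1181} \approx -3.4183$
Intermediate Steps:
$z = 494$
$U{\left(P \right)} = 31 + 2 P^{2}$ ($U{\left(P \right)} = \left(P^{2} + P^{2}\right) + 31 = 2 P^{2} + 31 = 31 + 2 P^{2}$)
$W{\left(w,g \right)} = 4 - \frac{494 + w}{773 + g}$ ($W{\left(w,g \right)} = 4 - \frac{w + 494}{g + 773} = 4 - \frac{494 + w}{773 + g}$)
$- W{\left(U{\left(-9 \right)},408 \right)} = - \frac{2598 - \left(31 + 2 \left(-9\right)^{2}\right) + 4 \cdot 408}{773 + 408} = - \frac{2598 - \left(31 + 2 \cdot 81\right) + 1632}{1181} = - \frac{2598 - \left(31 + 162\right) + 1632}{1181} = - \frac{2598 - 193 + 1632}{1181} = - \frac{4037}{1181}$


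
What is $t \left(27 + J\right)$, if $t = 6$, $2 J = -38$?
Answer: $48$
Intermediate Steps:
$J = -19$ ($J = \frac{1}{2} \left(-38\right) = -19$)
$t \left(27 + J\right) = 6 \left(27 - 19\right) = 6 \cdot 8 = 48$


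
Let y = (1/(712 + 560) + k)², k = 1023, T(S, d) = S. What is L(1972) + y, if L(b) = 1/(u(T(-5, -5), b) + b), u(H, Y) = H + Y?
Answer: 2223263221743665/2124412992 ≈ 1.0465e+6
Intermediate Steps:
y = 1693269780049/1617984 (y = (1/(712 + 560) + 1023)² = (1/1272 + 1023)² = (1301257/1272)² = 1693269780049/1617984 ≈ 1.0465e+6)
L(b) = 1/(-5 + 2*b) (L(b) = 1/((-5 + b) + b) = 1/(-5 + 2*b))
L(1972) + y = 1/(-5 + 2*1972) + 1693269780049/1617984 = 1/(-5 + 3944) + 1693269780049/1617984 = 1/3939 + 1693269780049/1617984 = 2223263221743665/2124412992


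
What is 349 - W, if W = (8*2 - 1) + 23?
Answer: 311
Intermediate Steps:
W = 38 (W = (16 - 1) + 23 = 15 + 23 = 38)
349 - W = 349 - 1*38 = 349 - 38 = 311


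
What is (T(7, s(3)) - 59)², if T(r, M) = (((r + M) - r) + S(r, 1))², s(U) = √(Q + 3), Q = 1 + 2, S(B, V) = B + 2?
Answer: 2728 + 1008*√6 ≈ 5197.1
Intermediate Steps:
S(B, V) = 2 + B
Q = 3
s(U) = √6 (s(U) = √(3 + 3) = √6)
T(r, M) = (2 + M + r)² (T(r, M) = (((r + M) - r) + (2 + r))² = (((M + r) - r) + (2 + r))² = (M + (2 + r))² = (2 + M + r)²)
(T(7, s(3)) - 59)² = ((2 + √6 + 7)² - 59)² = ((9 + √6)² - 59)² = (-59 + (9 + √6)²)²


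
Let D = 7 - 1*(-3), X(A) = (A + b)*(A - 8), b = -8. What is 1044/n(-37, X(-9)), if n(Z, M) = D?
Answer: 522/5 ≈ 104.40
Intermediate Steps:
X(A) = (-8 + A)**2 (X(A) = (A - 8)*(A - 8) = (-8 + A)*(-8 + A) = (-8 + A)**2)
D = 10 (D = 7 + 3 = 10)
n(Z, M) = 10
1044/n(-37, X(-9)) = 1044/10 = 1044*(1/10) = 522/5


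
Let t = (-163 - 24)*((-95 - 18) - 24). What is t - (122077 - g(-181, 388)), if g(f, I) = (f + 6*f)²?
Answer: 1508831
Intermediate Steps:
g(f, I) = 49*f² (g(f, I) = (7*f)² = 49*f²)
t = 25619 (t = -187*(-113 - 24) = -187*(-137) = 25619)
t - (122077 - g(-181, 388)) = 25619 - (122077 - 49*(-181)²) = 25619 - (122077 - 49*32761) = 25619 - (122077 - 1*1605289) = 25619 - (122077 - 1605289) = 25619 - 1*(-1483212) = 25619 + 1483212 = 1508831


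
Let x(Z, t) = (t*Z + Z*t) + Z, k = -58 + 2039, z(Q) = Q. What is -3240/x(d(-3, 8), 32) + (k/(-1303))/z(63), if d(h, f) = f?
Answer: -953566/152451 ≈ -6.2549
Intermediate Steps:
k = 1981
x(Z, t) = Z + 2*Z*t (x(Z, t) = (Z*t + Z*t) + Z = 2*Z*t + Z = Z + 2*Z*t)
-3240/x(d(-3, 8), 32) + (k/(-1303))/z(63) = -3240*1/(8*(1 + 2*32)) + (1981/(-1303))/63 = -3240*1/(8*(1 + 64)) + (1981*(-1/1303))*(1/63) = -3240/(8*65) - 1981/1303*1/63 = -3240/520 - 283/11727 = -3240*1/520 - 283/11727 = -81/13 - 283/11727 = -953566/152451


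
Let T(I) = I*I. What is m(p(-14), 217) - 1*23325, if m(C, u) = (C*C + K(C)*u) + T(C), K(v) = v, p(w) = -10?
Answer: -25295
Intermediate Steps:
T(I) = I**2
m(C, u) = 2*C**2 + C*u (m(C, u) = (C*C + C*u) + C**2 = (C**2 + C*u) + C**2 = 2*C**2 + C*u)
m(p(-14), 217) - 1*23325 = -10*(217 + 2*(-10)) - 1*23325 = -10*(217 - 20) - 23325 = -10*197 - 23325 = -1970 - 23325 = -25295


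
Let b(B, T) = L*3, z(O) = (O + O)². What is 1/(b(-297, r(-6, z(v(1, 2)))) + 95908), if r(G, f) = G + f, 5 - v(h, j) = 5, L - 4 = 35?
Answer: 1/96025 ≈ 1.0414e-5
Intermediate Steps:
L = 39 (L = 4 + 35 = 39)
v(h, j) = 0 (v(h, j) = 5 - 1*5 = 5 - 5 = 0)
z(O) = 4*O² (z(O) = (2*O)² = 4*O²)
b(B, T) = 117 (b(B, T) = 39*3 = 117)
1/(b(-297, r(-6, z(v(1, 2)))) + 95908) = 1/(117 + 95908) = 1/96025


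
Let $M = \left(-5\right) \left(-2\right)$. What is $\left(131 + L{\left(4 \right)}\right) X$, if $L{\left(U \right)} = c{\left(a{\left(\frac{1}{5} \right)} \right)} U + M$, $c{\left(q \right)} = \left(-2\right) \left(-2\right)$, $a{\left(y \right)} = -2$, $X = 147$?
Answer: $23079$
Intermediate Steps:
$M = 10$
$c{\left(q \right)} = 4$
$L{\left(U \right)} = 10 + 4 U$ ($L{\left(U \right)} = 4 U + 10 = 10 + 4 U$)
$\left(131 + L{\left(4 \right)}\right) X = \left(131 + \left(10 + 4 \cdot 4\right)\right) 147 = \left(131 + \left(10 + 16\right)\right) 147 = \left(131 + 26\right) 147 = 157 \cdot 147 = 23079$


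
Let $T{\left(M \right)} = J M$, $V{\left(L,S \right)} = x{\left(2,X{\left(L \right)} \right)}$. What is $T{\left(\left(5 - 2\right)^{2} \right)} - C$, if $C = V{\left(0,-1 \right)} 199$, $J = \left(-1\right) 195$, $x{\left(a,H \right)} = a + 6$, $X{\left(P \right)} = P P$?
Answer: $-3347$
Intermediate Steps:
$X{\left(P \right)} = P^{2}$
$x{\left(a,H \right)} = 6 + a$
$V{\left(L,S \right)} = 8$ ($V{\left(L,S \right)} = 6 + 2 = 8$)
$J = -195$
$C = 1592$ ($C = 8 \cdot 199 = 1592$)
$T{\left(M \right)} = - 195 M$
$T{\left(\left(5 - 2\right)^{2} \right)} - C = - 195 \left(5 - 2\right)^{2} - 1592 = - 195 \cdot 3^{2} - 1592 = \left(-195\right) 9 - 1592 = -1755 - 1592 = -3347$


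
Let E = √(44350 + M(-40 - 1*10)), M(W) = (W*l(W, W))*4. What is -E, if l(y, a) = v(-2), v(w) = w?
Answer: -5*√1790 ≈ -211.54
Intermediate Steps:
l(y, a) = -2
M(W) = -8*W (M(W) = (W*(-2))*4 = -2*W*4 = -8*W)
E = 5*√1790 (E = √(44350 - 8*(-40 - 1*10)) = √(44350 - 8*(-40 - 10)) = √(44350 - 8*(-50)) = √(44350 + 400) = √44750 = 5*√1790 ≈ 211.54)
-E = -5*√1790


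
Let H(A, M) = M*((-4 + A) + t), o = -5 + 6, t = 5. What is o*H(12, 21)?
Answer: 273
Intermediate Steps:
o = 1
H(A, M) = M*(1 + A) (H(A, M) = M*((-4 + A) + 5) = M*(1 + A))
o*H(12, 21) = 1*(21*(1 + 12)) = 1*(21*13) = 1*273 = 273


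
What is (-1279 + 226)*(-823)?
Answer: 866619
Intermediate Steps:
(-1279 + 226)*(-823) = -1053*(-823) = 866619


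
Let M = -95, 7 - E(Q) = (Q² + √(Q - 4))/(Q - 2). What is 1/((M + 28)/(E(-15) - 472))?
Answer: 7680/1139 - I*√19/1139 ≈ 6.7428 - 0.003827*I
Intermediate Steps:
E(Q) = 7 - (Q² + √(-4 + Q))/(-2 + Q) (E(Q) = 7 - (Q² + √(Q - 4))/(Q - 2) = 7 - (Q² + √(-4 + Q))/(-2 + Q))
1/((M + 28)/(E(-15) - 472)) = 1/((-95 + 28)/((-14 - 1*(-15)² - √(-4 - 15) + 7*(-15))/(-2 - 15) - 472)) = 1/(-67/((-14 - 1*225 - √(-19) - 105)/(-17) - 472)) = 1/(-67/(-(-14 - 225 - I*√19 - 105)/17 - 472)) = 1/(-67/(-(-344 - I*√19)/17 - 472)) = 1/(-67/((344/17 + I*√19/17) - 472)) = 1/(-67/(-7680/17 + I*√19/17)) = 7680/1139 - I*√19/1139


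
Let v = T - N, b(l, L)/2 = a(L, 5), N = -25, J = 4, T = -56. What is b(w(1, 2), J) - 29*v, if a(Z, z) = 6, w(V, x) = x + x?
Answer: 911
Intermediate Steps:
w(V, x) = 2*x
b(l, L) = 12 (b(l, L) = 2*6 = 12)
v = -31 (v = -56 - 1*(-25) = -56 + 25 = -31)
b(w(1, 2), J) - 29*v = 12 - 29*(-31) = 12 + 899 = 911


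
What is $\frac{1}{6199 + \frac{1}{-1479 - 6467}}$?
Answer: $\frac{7946}{49257253} \approx 0.00016132$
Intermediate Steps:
$\frac{1}{6199 + \frac{1}{-1479 - 6467}} = \frac{1}{6199 + \frac{1}{-7946}} = \frac{1}{6199 - \frac{1}{7946}} = \frac{1}{\frac{49257253}{7946}} = \frac{7946}{49257253}$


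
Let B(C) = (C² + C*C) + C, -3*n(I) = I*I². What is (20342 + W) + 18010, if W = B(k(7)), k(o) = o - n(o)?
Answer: 611252/9 ≈ 67917.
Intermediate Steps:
n(I) = -I³/3 (n(I) = -I*I²/3 = -I³/3)
k(o) = o + o³/3 (k(o) = o - (-1)*o³/3 = o + o³/3)
B(C) = C + 2*C² (B(C) = (C² + C²) + C = 2*C² + C = C + 2*C²)
W = 266084/9 (W = (7 + (⅓)*7³)*(1 + 2*(7 + (⅓)*7³)) = (7 + (⅓)*343)*(1 + 2*(7 + (⅓)*343)) = (7 + 343/3)*(1 + 2*(7 + 343/3)) = 364*(1 + 2*(364/3))/3 = 364*(1 + 728/3)/3 = (364/3)*(731/3) = 266084/9 ≈ 29565.)
(20342 + W) + 18010 = (20342 + 266084/9) + 18010 = 449162/9 + 18010 = 611252/9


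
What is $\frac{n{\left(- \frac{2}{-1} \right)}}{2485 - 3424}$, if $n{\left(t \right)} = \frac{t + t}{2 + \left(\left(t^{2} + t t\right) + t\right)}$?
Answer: $- \frac{1}{2817} \approx -0.00035499$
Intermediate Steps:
$n{\left(t \right)} = \frac{2 t}{2 + t + 2 t^{2}}$ ($n{\left(t \right)} = \frac{2 t}{2 + \left(\left(t^{2} + t^{2}\right) + t\right)} = \frac{2 t}{2 + \left(2 t^{2} + t\right)} = \frac{2 t}{2 + \left(t + 2 t^{2}\right)} = \frac{2 t}{2 + t + 2 t^{2}}$)
$\frac{n{\left(- \frac{2}{-1} \right)}}{2485 - 3424} = \frac{2 \left(- \frac{2}{-1}\right) \frac{1}{2 - \frac{2}{-1} + 2 \left(- \frac{2}{-1}\right)^{2}}}{2485 - 3424} = \frac{2 \left(\left(-2\right) \left(-1\right)\right) \frac{1}{2 - -2 + 2 \left(\left(-2\right) \left(-1\right)\right)^{2}}}{-939} = - \frac{2 \cdot 2 \frac{1}{2 + 2 + 2 \cdot 2^{2}}}{939} = - \frac{2 \cdot 2 \frac{1}{2 + 2 + 2 \cdot 4}}{939} = - \frac{2 \cdot 2 \frac{1}{2 + 2 + 8}}{939} = - \frac{2 \cdot 2 \cdot \frac{1}{12}}{939} = \left(- \frac{1}{939}\right) \frac{1}{3} = - \frac{1}{2817}$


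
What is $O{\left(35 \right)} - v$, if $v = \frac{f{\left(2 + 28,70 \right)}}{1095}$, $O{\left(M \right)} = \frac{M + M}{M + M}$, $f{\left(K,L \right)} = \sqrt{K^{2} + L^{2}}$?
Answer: $1 - \frac{2 \sqrt{58}}{219} \approx 0.93045$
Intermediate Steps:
$O{\left(M \right)} = 1$ ($O{\left(M \right)} = \frac{2 M}{2 M} = 2 M \frac{1}{2 M} = 1$)
$v = \frac{2 \sqrt{58}}{219}$ ($v = \frac{\sqrt{\left(2 + 28\right)^{2} + 70^{2}}}{1095} = \sqrt{30^{2} + 4900} \cdot \frac{1}{1095} = \sqrt{900 + 4900} \cdot \frac{1}{1095} = \sqrt{5800} \cdot \frac{1}{1095} = 10 \sqrt{58} \cdot \frac{1}{1095} = \frac{2 \sqrt{58}}{219} \approx 0.06955$)
$O{\left(35 \right)} - v = 1 - \frac{2 \sqrt{58}}{219}$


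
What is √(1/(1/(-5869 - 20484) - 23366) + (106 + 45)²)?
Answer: √8645353661280080678154/615764199 ≈ 151.00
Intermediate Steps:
√(1/(1/(-5869 - 20484) - 23366) + (106 + 45)²) = √(1/(1/(-26353) - 23366) + 151²) = √(1/(-1/26353 - 23366) + 22801) = √(1/(-615764199/26353) + 22801) = √(-26353/615764199 + 22801) = √(14040039475046/615764199) = √8645353661280080678154/615764199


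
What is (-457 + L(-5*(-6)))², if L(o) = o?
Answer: 182329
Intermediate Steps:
(-457 + L(-5*(-6)))² = (-457 - 5*(-6))² = (-457 + 30)² = (-427)² = 182329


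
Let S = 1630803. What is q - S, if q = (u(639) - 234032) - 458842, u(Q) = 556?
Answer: -2323121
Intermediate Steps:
q = -692318 (q = (556 - 234032) - 458842 = -233476 - 458842 = -692318)
q - S = -692318 - 1*1630803 = -692318 - 1630803 = -2323121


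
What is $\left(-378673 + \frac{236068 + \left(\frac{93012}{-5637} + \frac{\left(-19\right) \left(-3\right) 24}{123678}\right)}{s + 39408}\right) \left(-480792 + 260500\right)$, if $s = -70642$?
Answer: $\frac{2402802264712669915060}{28803568679} \approx 8.342 \cdot 10^{10}$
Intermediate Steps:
$\left(-378673 + \frac{236068 + \left(\frac{93012}{-5637} + \frac{\left(-19\right) \left(-3\right) 24}{123678}\right)}{s + 39408}\right) \left(-480792 + 260500\right) = \left(-378673 + \frac{236068 + \left(\frac{93012}{-5637} + \frac{\left(-19\right) \left(-3\right) 24}{123678}\right)}{-70642 + 39408}\right) \left(-480792 + 260500\right) = \left(-378673 + \frac{236068 + \left(93012 \left(- \frac{1}{5637}\right) + 57 \cdot 24 \cdot \frac{1}{123678}\right)}{-31234}\right) \left(-220292\right) = \left(-378673 + \left(236068 + \left(- \frac{31004}{1879} + 1368 \cdot \frac{1}{123678}\right)\right) \left(- \frac{1}{31234}\right)\right) \left(-220292\right) = \left(-378673 + \left(236068 + \left(- \frac{31004}{1879} + \frac{76}{6871}\right)\right) \left(- \frac{1}{31234}\right)\right) \left(-220292\right) = \left(-378673 + \left(236068 - \frac{212885680}{12910609}\right) \left(- \frac{1}{31234}\right)\right) \left(-220292\right) = \left(-378673 + \frac{3047568759732}{12910609} \left(- \frac{1}{31234}\right)\right) \left(-220292\right) = \left(-378673 - \frac{217683482838}{28803568679}\right) \left(-220292\right) = \left(- \frac{10907351445865805}{28803568679}\right) \left(-220292\right) = \frac{2402802264712669915060}{28803568679}$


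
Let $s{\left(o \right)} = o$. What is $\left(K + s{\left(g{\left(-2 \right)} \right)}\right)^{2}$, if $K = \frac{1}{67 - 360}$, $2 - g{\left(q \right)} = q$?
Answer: $\frac{1371241}{85849} \approx 15.973$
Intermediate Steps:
$g{\left(q \right)} = 2 - q$
$K = - \frac{1}{293}$ ($K = \frac{1}{-293} = - \frac{1}{293} \approx -0.003413$)
$\left(K + s{\left(g{\left(-2 \right)} \right)}\right)^{2} = \left(- \frac{1}{293} + \left(2 - -2\right)\right)^{2} = \left(- \frac{1}{293} + \left(2 + 2\right)\right)^{2} = \left(- \frac{1}{293} + 4\right)^{2} = \left(\frac{1171}{293}\right)^{2} = \frac{1371241}{85849}$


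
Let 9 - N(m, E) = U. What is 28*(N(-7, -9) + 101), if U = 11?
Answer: 2772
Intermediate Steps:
N(m, E) = -2 (N(m, E) = 9 - 1*11 = 9 - 11 = -2)
28*(N(-7, -9) + 101) = 28*(-2 + 101) = 28*99 = 2772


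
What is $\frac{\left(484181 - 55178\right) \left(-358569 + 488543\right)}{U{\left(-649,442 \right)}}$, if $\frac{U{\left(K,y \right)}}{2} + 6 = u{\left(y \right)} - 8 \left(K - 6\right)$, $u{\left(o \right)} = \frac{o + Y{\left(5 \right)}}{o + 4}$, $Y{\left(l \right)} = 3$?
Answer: $\frac{12434309610606}{2334809} \approx 5.3256 \cdot 10^{6}$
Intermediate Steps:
$u{\left(o \right)} = \frac{3 + o}{4 + o}$ ($u{\left(o \right)} = \frac{o + 3}{o + 4} = \frac{3 + o}{4 + o}$)
$U{\left(K,y \right)} = 84 - 16 K + \frac{2 \left(3 + y\right)}{4 + y}$ ($U{\left(K,y \right)} = -12 + 2 \left(\frac{3 + y}{4 + y} - 8 \left(K - 6\right)\right) = -12 + 2 \left(\frac{3 + y}{4 + y} - 8 \left(-6 + K\right)\right) = -12 + 2 \left(\frac{3 + y}{4 + y} - \left(-48 + 8 K\right)\right) = -12 + 2 \left(48 - 8 K + \frac{3 + y}{4 + y}\right) = -12 + \left(96 - 16 K + \frac{2 \left(3 + y\right)}{4 + y}\right) = 84 - 16 K + \frac{2 \left(3 + y\right)}{4 + y}$)
$\frac{\left(484181 - 55178\right) \left(-358569 + 488543\right)}{U{\left(-649,442 \right)}} = \frac{\left(484181 - 55178\right) \left(-358569 + 488543\right)}{2 \frac{1}{4 + 442} \left(171 - -20768 + 43 \cdot 442 - \left(-5192\right) 442\right)} = \frac{429003 \cdot 129974}{2 \cdot \frac{1}{446} \left(171 + 20768 + 19006 + 2294864\right)} = \frac{55759235922}{2 \cdot \frac{1}{446} \cdot 2334809} = \frac{55759235922}{\frac{2334809}{223}} = 55759235922 \cdot \frac{223}{2334809} = \frac{12434309610606}{2334809}$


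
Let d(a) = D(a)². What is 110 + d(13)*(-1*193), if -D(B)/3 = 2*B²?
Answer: -198441718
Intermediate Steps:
D(B) = -6*B²
d(a) = 36*a⁴ (d(a) = (-6*a²)² = 36*a⁴)
110 + d(13)*(-1*193) = 110 + (36*13⁴)*(-1*193) = 110 + (36*28561)*(-193) = 110 + 1028196*(-193) = 110 - 198441828 = -198441718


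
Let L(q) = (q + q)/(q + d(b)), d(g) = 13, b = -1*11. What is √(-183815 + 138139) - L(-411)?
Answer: -411/199 + 2*I*√11419 ≈ -2.0653 + 213.72*I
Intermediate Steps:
b = -11
L(q) = 2*q/(13 + q) (L(q) = (q + q)/(q + 13) = (2*q)/(13 + q) = 2*q/(13 + q))
√(-183815 + 138139) - L(-411) = √(-183815 + 138139) - 2*(-411)/(13 - 411) = √(-45676) - 2*(-411)/(-398) = 2*I*√11419 - 2*(-411)*(-1)/398 = 2*I*√11419 - 1*411/199 = 2*I*√11419 - 411/199 = -411/199 + 2*I*√11419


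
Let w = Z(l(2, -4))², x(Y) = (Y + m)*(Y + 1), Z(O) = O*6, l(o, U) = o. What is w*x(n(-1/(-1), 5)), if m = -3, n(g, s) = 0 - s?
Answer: 4608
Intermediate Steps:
n(g, s) = -s
Z(O) = 6*O
x(Y) = (1 + Y)*(-3 + Y) (x(Y) = (Y - 3)*(Y + 1) = (-3 + Y)*(1 + Y) = (1 + Y)*(-3 + Y))
w = 144 (w = (6*2)² = 12² = 144)
w*x(n(-1/(-1), 5)) = 144*(-3 + (-1*5)² - (-2)*5) = 144*(-3 + (-5)² - 2*(-5)) = 144*(-3 + 25 + 10) = 144*32 = 4608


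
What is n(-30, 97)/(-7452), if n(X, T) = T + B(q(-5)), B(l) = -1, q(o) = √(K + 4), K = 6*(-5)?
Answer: -8/621 ≈ -0.012882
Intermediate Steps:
K = -30
q(o) = I*√26 (q(o) = √(-30 + 4) = √(-26) = I*√26)
n(X, T) = -1 + T (n(X, T) = T - 1 = -1 + T)
n(-30, 97)/(-7452) = (-1 + 97)/(-7452) = 96*(-1/7452) = -8/621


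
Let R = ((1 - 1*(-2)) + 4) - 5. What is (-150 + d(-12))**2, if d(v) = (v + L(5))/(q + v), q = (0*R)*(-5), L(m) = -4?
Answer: 198916/9 ≈ 22102.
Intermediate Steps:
R = 2 (R = ((1 + 2) + 4) - 5 = (3 + 4) - 5 = 7 - 5 = 2)
q = 0 (q = (0*2)*(-5) = 0*(-5) = 0)
d(v) = (-4 + v)/v (d(v) = (v - 4)/(0 + v) = (-4 + v)/v)
(-150 + d(-12))**2 = (-150 + (-4 - 12)/(-12))**2 = (-150 - 1/12*(-16))**2 = (-150 + 4/3)**2 = (-446/3)**2 = 198916/9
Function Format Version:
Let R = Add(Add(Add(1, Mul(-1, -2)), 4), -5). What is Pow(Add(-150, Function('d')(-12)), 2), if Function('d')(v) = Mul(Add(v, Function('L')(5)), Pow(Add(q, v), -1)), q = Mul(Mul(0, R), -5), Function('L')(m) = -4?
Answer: Rational(198916, 9) ≈ 22102.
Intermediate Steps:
R = 2 (R = Add(Add(Add(1, 2), 4), -5) = Add(Add(3, 4), -5) = Add(7, -5) = 2)
q = 0 (q = Mul(Mul(0, 2), -5) = Mul(0, -5) = 0)
Function('d')(v) = Mul(Pow(v, -1), Add(-4, v)) (Function('d')(v) = Mul(Add(v, -4), Pow(Add(0, v), -1)) = Mul(Add(-4, v), Pow(v, -1)) = Mul(Pow(v, -1), Add(-4, v)))
Pow(Add(-150, Function('d')(-12)), 2) = Pow(Add(-150, Mul(Pow(-12, -1), Add(-4, -12))), 2) = Pow(Add(-150, Mul(Rational(-1, 12), -16)), 2) = Pow(Add(-150, Rational(4, 3)), 2) = Pow(Rational(-446, 3), 2) = Rational(198916, 9)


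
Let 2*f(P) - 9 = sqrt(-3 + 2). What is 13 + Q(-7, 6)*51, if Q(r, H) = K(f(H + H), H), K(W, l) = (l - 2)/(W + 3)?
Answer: 4529/113 - 204*I/113 ≈ 40.08 - 1.8053*I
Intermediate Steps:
f(P) = 9/2 + I/2 (f(P) = 9/2 + sqrt(-3 + 2)/2 = 9/2 + sqrt(-1)/2 = 9/2 + I/2)
K(W, l) = (-2 + l)/(3 + W)
Q(r, H) = 2*(-2 + H)*(15/2 - I/2)/113 (Q(r, H) = (-2 + H)/(3 + (9/2 + I/2)) = (-2 + H)/(15/2 + I/2) = (2*(15/2 - I/2)/113)*(-2 + H) = 2*(-2 + H)*(15/2 - I/2)/113)
13 + Q(-7, 6)*51 = 13 + ((-2 + 6)*(15 - I)/113)*51 = 13 + ((1/113)*4*(15 - I))*51 = 13 + (60/113 - 4*I/113)*51 = 13 + (3060/113 - 204*I/113) = 4529/113 - 204*I/113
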